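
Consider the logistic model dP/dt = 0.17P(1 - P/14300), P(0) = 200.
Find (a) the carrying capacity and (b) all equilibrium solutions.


Logistic ODE dP/dt = 0.17P(1 - P/14300) has equilibria where dP/dt = 0, i.e. P = 0 or P = 14300.
The coefficient (1 - P/K) = 0 when P = K, identifying K = 14300 as the carrying capacity.
(a) K = 14300; (b) equilibria P = 0 and P = 14300.


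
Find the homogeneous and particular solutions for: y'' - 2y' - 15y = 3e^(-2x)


Characteristic roots of r² - 2r - 15 = 0 are 5, -3.
y_h = C₁e^(5x) + C₂e^(-3x).
Forcing exponent -2 is not a characteristic root; try y_p = Ae^(-2x).
Substitute: A·(4 + (-2)·-2 + (-15)) = A·-7 = 3, so A = -3/7.
General solution: y = C₁e^(5x) + C₂e^(-3x) - (3/7)e^(-2x).


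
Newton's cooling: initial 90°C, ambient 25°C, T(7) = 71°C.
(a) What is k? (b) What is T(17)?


Newton's law: T(t) = T_a + (T₀ - T_a)e^(-kt).
(a) Use T(7) = 71: (71 - 25)/(90 - 25) = e^(-k·7), so k = -ln(0.708)/7 ≈ 0.0494.
(b) Apply k to t = 17: T(17) = 25 + (65)e^(-0.840) ≈ 53.1°C.


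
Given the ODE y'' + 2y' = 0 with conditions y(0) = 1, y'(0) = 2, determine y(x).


Characteristic roots of r² + 2r = 0 are 0, -2.
General solution y = c₁ + c₂ e^(-2x).
Apply y(0) = 1: c₁ + c₂ = 1. Apply y'(0) = 2: 0 c₁ - 2 c₂ = 2.
Solve: c₁ = 2, c₂ = -1.
Particular solution: y = 2 - e^(-2x).


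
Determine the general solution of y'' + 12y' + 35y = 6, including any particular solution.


Characteristic roots of r² + 12r + 35 = 0 are -7, -5.
y_h = C₁e^(-7x) + C₂e^(-5x).
Constant forcing; try y_p = A. Then 35A = 6 ⇒ A = 6/35.
General solution: y = C₁e^(-7x) + C₂e^(-5x) + 6/35.


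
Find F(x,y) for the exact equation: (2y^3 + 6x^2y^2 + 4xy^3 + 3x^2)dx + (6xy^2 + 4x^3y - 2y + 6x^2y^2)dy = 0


Check exactness: ∂M/∂y = 6y^2 + 12x^2y + 12xy^2 and ∂N/∂x = 6y^2 + 12x^2y + 12xy^2; equal, so the equation is exact.
Integrate M with respect to x (treating y as constant): ∫M dx = 2xy^3 + 2x^3y^2 + 2x^2y^3 + x^3 + h(y).
Differentiate w.r.t. y and set equal to N: the x-dependent terms already match, leaving h'(y) = -2y. Integrate: h(y) = -y^2.
So F(x,y) = 2xy^3 + 2x^3y^2 - y^2 + 2x^2y^3 + x^3.
General solution: 2xy^3 + 2x^3y^2 - y^2 + 2x^2y^3 + x^3 = C.


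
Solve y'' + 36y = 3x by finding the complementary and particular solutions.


Homogeneous: r² + 36 = 0 ⇒ r = ±6i, y_h = C₁cos(6x) + C₂sin(6x).
Polynomial forcing; try y_p = Ax + B. Then y_p'' + 36 y_p = 36(Ax + B) = 3x, so B = 0 and A = 1/12.
General solution: y = C₁cos(6x) + C₂sin(6x) + (1/12)x.


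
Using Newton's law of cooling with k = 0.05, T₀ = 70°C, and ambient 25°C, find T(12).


Newton's law: dT/dt = -k(T - T_a) has solution T(t) = T_a + (T₀ - T_a)e^(-kt).
Plug in T_a = 25, T₀ = 70, k = 0.05, t = 12: T(12) = 25 + (45)e^(-0.60) ≈ 49.7°C.


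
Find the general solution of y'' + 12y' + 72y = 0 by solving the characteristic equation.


Characteristic equation: r² + 12r + 72 = 0.
Discriminant is negative; roots r = -6 ± 6i (complex conjugate pair).
General solution uses e^(α x)(C₁ cos(β x) + C₂ sin(β x)): y = e^(-6x)(C₁cos(6x) + C₂sin(6x)).


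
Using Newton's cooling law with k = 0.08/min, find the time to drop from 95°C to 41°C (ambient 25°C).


From T(t) = T_a + (T₀ - T_a)e^(-kt), set T(t) = 41:
(41 - 25) / (95 - 25) = e^(-0.08t), so t = -ln(0.229)/0.08 ≈ 18.4 minutes.


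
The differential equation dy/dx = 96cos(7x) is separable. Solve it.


g(y) = 1, so integrate directly: y = ∫ 96cos(7x) dx = (96/7)sin(7x) + C.


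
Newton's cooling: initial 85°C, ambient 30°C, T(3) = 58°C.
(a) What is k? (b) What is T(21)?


Newton's law: T(t) = T_a + (T₀ - T_a)e^(-kt).
(a) Use T(3) = 58: (58 - 30)/(85 - 30) = e^(-k·3), so k = -ln(0.509)/3 ≈ 0.2250.
(b) Apply k to t = 21: T(21) = 30 + (55)e^(-4.726) ≈ 30.5°C.


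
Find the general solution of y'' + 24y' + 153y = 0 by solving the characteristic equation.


Characteristic equation: r² + 24r + 153 = 0.
Discriminant is negative; roots r = -12 ± 3i (complex conjugate pair).
General solution uses e^(α x)(C₁ cos(β x) + C₂ sin(β x)): y = e^(-12x)(C₁cos(3x) + C₂sin(3x)).


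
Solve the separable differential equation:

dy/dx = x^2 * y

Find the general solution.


Separate variables: dy/y = x^2 dx.
Integrate: ln|y| = (1/3)x^3 + C₀.
Exponentiate: y = Ce^((1/3)x^3).


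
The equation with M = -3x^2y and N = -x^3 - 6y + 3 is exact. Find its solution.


Check exactness: ∂M/∂y = -3x^2 and ∂N/∂x = -3x^2; equal, so the equation is exact.
Integrate M with respect to x (treating y as constant): ∫M dx = -x^3y + h(y).
Differentiate w.r.t. y and set equal to N: the x-dependent terms already match, leaving h'(y) = -6y + 3. Integrate: h(y) = -3y^2 + 3y.
So F(x,y) = -x^3y - 3y^2 + 3y.
General solution: -x^3y - 3y^2 + 3y = C.


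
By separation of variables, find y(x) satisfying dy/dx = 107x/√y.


Separate: √y dy = 107x dx.
Integrate: (2/3)y^(3/2) = (107/2)x² + C.


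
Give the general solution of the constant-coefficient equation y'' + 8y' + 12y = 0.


Characteristic equation: r² + 8r + 12 = 0.
Factor: (r + 2)(r + 6) = 0 ⇒ r = -2, -6 (distinct real).
General solution: y = C₁e^(-2x) + C₂e^(-6x).


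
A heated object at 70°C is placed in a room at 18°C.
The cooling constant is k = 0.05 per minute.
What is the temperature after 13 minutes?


Newton's law: dT/dt = -k(T - T_a) has solution T(t) = T_a + (T₀ - T_a)e^(-kt).
Plug in T_a = 18, T₀ = 70, k = 0.05, t = 13: T(13) = 18 + (52)e^(-0.65) ≈ 45.1°C.


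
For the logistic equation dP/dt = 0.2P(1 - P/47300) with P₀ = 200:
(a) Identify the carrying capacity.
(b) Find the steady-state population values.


Logistic ODE dP/dt = 0.2P(1 - P/47300) has equilibria where dP/dt = 0, i.e. P = 0 or P = 47300.
The coefficient (1 - P/K) = 0 when P = K, identifying K = 47300 as the carrying capacity.
(a) K = 47300; (b) equilibria P = 0 and P = 47300.


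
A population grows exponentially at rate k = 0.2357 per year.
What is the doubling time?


Exponential growth: P(t) = P₀ e^(0.2357t). Set P(t)/P₀ = 2: e^(0.2357t) = 2.
Solve: t = ln(2)/0.2357 ≈ 2.94 years.


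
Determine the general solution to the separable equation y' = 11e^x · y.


Separate variables: dy/y = 11e^x dx.
Integrate: ln|y| = 11e^x + C₀.
Exponentiate: y = Ce^(11e^x).


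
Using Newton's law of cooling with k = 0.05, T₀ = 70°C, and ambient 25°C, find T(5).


Newton's law: dT/dt = -k(T - T_a) has solution T(t) = T_a + (T₀ - T_a)e^(-kt).
Plug in T_a = 25, T₀ = 70, k = 0.05, t = 5: T(5) = 25 + (45)e^(-0.25) ≈ 60.0°C.


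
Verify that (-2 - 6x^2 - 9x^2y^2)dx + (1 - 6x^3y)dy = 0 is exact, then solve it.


Check exactness: ∂M/∂y = -18x^2y and ∂N/∂x = -18x^2y; equal, so the equation is exact.
Integrate M with respect to x (treating y as constant): ∫M dx = -2x - 2x^3 - 3x^3y^2 + h(y).
Differentiate w.r.t. y and set equal to N: the x-dependent terms already match, leaving h'(y) = 1. Integrate: h(y) = y.
So F(x,y) = -2x - 2x^3 + y - 3x^3y^2.
General solution: -2x - 2x^3 + y - 3x^3y^2 = C.


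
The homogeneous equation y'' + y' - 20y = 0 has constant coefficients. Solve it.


Characteristic equation: r² + r - 20 = 0.
Factor: (r + 5)(r - 4) = 0 ⇒ r = -5, 4 (distinct real).
General solution: y = C₁e^(-5x) + C₂e^(4x).


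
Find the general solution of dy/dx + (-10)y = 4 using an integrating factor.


P(x) = -10 ⇒ μ = e^(-10x).
(μ y)' = 4e^(-10x) ⇒ μ y = -(2/5)e^(-10x) + C.
Divide by μ: y = -2/5 + Ce^(10x).


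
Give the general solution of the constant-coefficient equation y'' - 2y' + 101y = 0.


Characteristic equation: r² - 2r + 101 = 0.
Discriminant is negative; roots r = 1 ± 10i (complex conjugate pair).
General solution uses e^(α x)(C₁ cos(β x) + C₂ sin(β x)): y = e^(x)(C₁cos(10x) + C₂sin(10x)).


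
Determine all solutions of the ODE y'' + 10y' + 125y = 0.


Characteristic equation: r² + 10r + 125 = 0.
Discriminant is negative; roots r = -5 ± 10i (complex conjugate pair).
General solution uses e^(α x)(C₁ cos(β x) + C₂ sin(β x)): y = e^(-5x)(C₁cos(10x) + C₂sin(10x)).


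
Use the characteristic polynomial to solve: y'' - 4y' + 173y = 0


Characteristic equation: r² - 4r + 173 = 0.
Discriminant is negative; roots r = 2 ± 13i (complex conjugate pair).
General solution uses e^(α x)(C₁ cos(β x) + C₂ sin(β x)): y = e^(2x)(C₁cos(13x) + C₂sin(13x)).


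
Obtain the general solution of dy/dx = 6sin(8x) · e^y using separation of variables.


Separate: e^(-y) dy = 6sin(8x) dx.
Integrate: -e^(-y) = -(3/4)cos(8x) + C₀.
Rearrange: e^(-y) = (3/4)cos(8x) + C.


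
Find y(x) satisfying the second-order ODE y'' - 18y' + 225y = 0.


Characteristic equation: r² - 18r + 225 = 0.
Discriminant is negative; roots r = 9 ± 12i (complex conjugate pair).
General solution uses e^(α x)(C₁ cos(β x) + C₂ sin(β x)): y = e^(9x)(C₁cos(12x) + C₂sin(12x)).


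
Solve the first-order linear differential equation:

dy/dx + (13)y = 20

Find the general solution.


P(x) = 13, Q(x) = 20; integrating factor μ = e^(13x).
(μ y)' = 20e^(13x) ⇒ μ y = (20/13)e^(13x) + C.
Divide by μ: y = 20/13 + Ce^(-13x).


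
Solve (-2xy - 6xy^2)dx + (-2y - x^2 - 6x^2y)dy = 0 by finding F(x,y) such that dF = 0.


Check exactness: ∂M/∂y = -2x - 12xy and ∂N/∂x = -2x - 12xy; equal, so the equation is exact.
Integrate M with respect to x (treating y as constant): ∫M dx = -x^2y - 3x^2y^2 + h(y).
Differentiate w.r.t. y and set equal to N: the x-dependent terms already match, leaving h'(y) = -2y. Integrate: h(y) = -y^2.
So F(x,y) = -y^2 - x^2y - 3x^2y^2.
General solution: -y^2 - x^2y - 3x^2y^2 = C.


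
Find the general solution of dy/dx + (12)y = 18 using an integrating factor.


P(x) = 12, Q(x) = 18; integrating factor μ = e^(12x).
(μ y)' = 18e^(12x) ⇒ μ y = (3/2)e^(12x) + C.
Divide by μ: y = 3/2 + Ce^(-12x).


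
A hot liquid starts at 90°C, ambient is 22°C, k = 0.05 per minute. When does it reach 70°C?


From T(t) = T_a + (T₀ - T_a)e^(-kt), set T(t) = 70:
(70 - 22) / (90 - 22) = e^(-0.05t), so t = -ln(0.706)/0.05 ≈ 7.0 minutes.


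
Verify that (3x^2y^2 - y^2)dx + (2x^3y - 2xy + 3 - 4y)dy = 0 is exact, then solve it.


Check exactness: ∂M/∂y = 6x^2y - 2y and ∂N/∂x = 6x^2y - 2y; equal, so the equation is exact.
Integrate M with respect to x (treating y as constant): ∫M dx = x^3y^2 - xy^2 + h(y).
Differentiate w.r.t. y and set equal to N: the x-dependent terms already match, leaving h'(y) = 3 - 4y. Integrate: h(y) = 3y - 2y^2.
So F(x,y) = x^3y^2 - xy^2 + 3y - 2y^2.
General solution: x^3y^2 - xy^2 + 3y - 2y^2 = C.


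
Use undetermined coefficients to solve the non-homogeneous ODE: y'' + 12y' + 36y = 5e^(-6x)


Characteristic polynomial (r + 6)² = 0; repeated root r = -6.
y_h = (C₁ + C₂x)e^(-6x). Forcing matches the repeated root (resonance), so try y_p = Ax² e^(-6x).
Substitute and solve for A: 2A = 5, so A = 5/2.
General solution: y = (C₁ + C₂x + (5/2)x²)e^(-6x).


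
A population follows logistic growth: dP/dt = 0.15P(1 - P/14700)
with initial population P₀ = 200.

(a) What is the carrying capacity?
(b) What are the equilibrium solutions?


Logistic ODE dP/dt = 0.15P(1 - P/14700) has equilibria where dP/dt = 0, i.e. P = 0 or P = 14700.
The coefficient (1 - P/K) = 0 when P = K, identifying K = 14700 as the carrying capacity.
(a) K = 14700; (b) equilibria P = 0 and P = 14700.


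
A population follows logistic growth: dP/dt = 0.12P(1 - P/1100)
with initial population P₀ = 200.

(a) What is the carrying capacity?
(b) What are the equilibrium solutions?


Logistic ODE dP/dt = 0.12P(1 - P/1100) has equilibria where dP/dt = 0, i.e. P = 0 or P = 1100.
The coefficient (1 - P/K) = 0 when P = K, identifying K = 1100 as the carrying capacity.
(a) K = 1100; (b) equilibria P = 0 and P = 1100.


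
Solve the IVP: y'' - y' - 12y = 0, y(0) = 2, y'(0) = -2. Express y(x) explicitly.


Characteristic roots of r² - r - 12 = 0 are 4, -3.
General solution y = c₁ e^(4x) + c₂ e^(-3x).
Apply y(0) = 2: c₁ + c₂ = 2. Apply y'(0) = -2: 4 c₁ - 3 c₂ = -2.
Solve: c₁ = 4/7, c₂ = 10/7.
Particular solution: y = (4/7)e^(4x) + (10/7)e^(-3x).


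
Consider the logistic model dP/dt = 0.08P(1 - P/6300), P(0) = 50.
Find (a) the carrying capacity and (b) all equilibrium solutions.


Logistic ODE dP/dt = 0.08P(1 - P/6300) has equilibria where dP/dt = 0, i.e. P = 0 or P = 6300.
The coefficient (1 - P/K) = 0 when P = K, identifying K = 6300 as the carrying capacity.
(a) K = 6300; (b) equilibria P = 0 and P = 6300.


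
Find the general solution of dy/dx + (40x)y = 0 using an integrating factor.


P(x) = 40x ⇒ μ = e^(20x²).
Q(x) = 0 so μ y is constant: y = Ce^(-20x²).


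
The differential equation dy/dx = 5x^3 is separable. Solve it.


Integrate both sides with respect to x: y = ∫ 5x^3 dx = (5/4)x^4 + C.


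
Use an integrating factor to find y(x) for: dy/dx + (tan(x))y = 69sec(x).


P(x) = tan(x) ⇒ μ = e^(∫tan(x)dx) = sec(x).
(sec(x) y)' = 69sec²(x) ⇒ sec(x) y = 69tan(x) + C.
Multiply by cos(x): y = 69sin(x) + C·cos(x).


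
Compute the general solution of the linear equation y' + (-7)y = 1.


P(x) = -7 ⇒ μ = e^(-7x).
(μ y)' = e^(-7x) ⇒ μ y = -(1/7)e^(-7x) + C.
Divide by μ: y = -1/7 + Ce^(7x).


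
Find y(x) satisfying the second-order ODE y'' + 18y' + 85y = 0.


Characteristic equation: r² + 18r + 85 = 0.
Discriminant is negative; roots r = -9 ± 2i (complex conjugate pair).
General solution uses e^(α x)(C₁ cos(β x) + C₂ sin(β x)): y = e^(-9x)(C₁cos(2x) + C₂sin(2x)).


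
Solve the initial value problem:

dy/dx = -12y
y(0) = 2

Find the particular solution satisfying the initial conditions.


General solution of y' = -12y is y = Ce^(-12x).
Apply y(0) = 2: C = 2.
Particular solution: y = 2e^(-12x).


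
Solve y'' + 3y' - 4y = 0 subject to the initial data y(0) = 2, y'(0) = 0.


Characteristic roots of r² + 3r - 4 = 0 are 1, -4.
General solution y = c₁ e^(x) + c₂ e^(-4x).
Apply y(0) = 2: c₁ + c₂ = 2. Apply y'(0) = 0: 1 c₁ - 4 c₂ = 0.
Solve: c₁ = 8/5, c₂ = 2/5.
Particular solution: y = (8/5)e^(x) + (2/5)e^(-4x).


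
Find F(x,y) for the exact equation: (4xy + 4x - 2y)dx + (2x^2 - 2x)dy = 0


Check exactness: ∂M/∂y = 4x - 2 and ∂N/∂x = 4x - 2; equal, so the equation is exact.
Integrate M with respect to x (treating y as constant): ∫M dx = 2x^2y + 2x^2 - 2xy + h(y).
Differentiate w.r.t. y and set equal to N: all terms match, so h'(y) = 0 and h is a constant absorbed into C.
General solution: 2x^2y + 2x^2 - 2xy = C.


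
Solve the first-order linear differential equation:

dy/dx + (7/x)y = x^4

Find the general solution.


P(x) = 7/x ⇒ μ = x^7.
(x^7 y)' = x^7·x^4 = x^11.
Integrate: x^7 y = x^12/(12) + C.
Solve for y: y = (1/12)x^5 + C/x^7.


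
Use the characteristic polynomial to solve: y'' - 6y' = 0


Characteristic equation: r² - 6r = 0.
Factor: (r - 6)(r - 0) = 0 ⇒ r = 6, 0 (distinct real).
General solution: y = C₁e^(6x) + C₂.


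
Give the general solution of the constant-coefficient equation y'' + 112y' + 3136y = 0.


Characteristic equation: r² + 112r + 3136 = 0, i.e. (r + 56)² = 0.
Repeated root r = -56; include an x factor for the second linearly independent solution.
General solution: y = (C₁ + C₂x)e^(-56x).


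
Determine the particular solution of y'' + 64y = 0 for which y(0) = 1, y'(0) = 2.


Characteristic roots of r² + 64 = 0 are ±8i, so y = C₁cos(8x) + C₂sin(8x).
Apply y(0) = 1: C₁ = 1. Differentiate and apply y'(0) = 2: 8·C₂ = 2, so C₂ = 1/4.
Particular solution: y = cos(8x) + (1/4)sin(8x).


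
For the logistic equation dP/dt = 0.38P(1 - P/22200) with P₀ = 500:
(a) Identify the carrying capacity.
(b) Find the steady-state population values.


Logistic ODE dP/dt = 0.38P(1 - P/22200) has equilibria where dP/dt = 0, i.e. P = 0 or P = 22200.
The coefficient (1 - P/K) = 0 when P = K, identifying K = 22200 as the carrying capacity.
(a) K = 22200; (b) equilibria P = 0 and P = 22200.


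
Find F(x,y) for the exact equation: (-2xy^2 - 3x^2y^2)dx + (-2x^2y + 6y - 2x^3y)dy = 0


Check exactness: ∂M/∂y = -4xy - 6x^2y and ∂N/∂x = -4xy - 6x^2y; equal, so the equation is exact.
Integrate M with respect to x (treating y as constant): ∫M dx = -x^2y^2 - x^3y^2 + h(y).
Differentiate w.r.t. y and set equal to N: the x-dependent terms already match, leaving h'(y) = 6y. Integrate: h(y) = 3y^2.
So F(x,y) = -x^2y^2 + 3y^2 - x^3y^2.
General solution: -x^2y^2 + 3y^2 - x^3y^2 = C.


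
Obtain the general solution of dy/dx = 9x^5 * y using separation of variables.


Separate variables: dy/y = 9x^5 dx.
Integrate: ln|y| = (3/2)x^6 + C₀.
Exponentiate: y = Ce^((3/2)x^6).


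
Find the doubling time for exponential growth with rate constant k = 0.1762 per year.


Exponential growth: P(t) = P₀ e^(0.1762t). Set P(t)/P₀ = 2: e^(0.1762t) = 2.
Solve: t = ln(2)/0.1762 ≈ 3.93 years.


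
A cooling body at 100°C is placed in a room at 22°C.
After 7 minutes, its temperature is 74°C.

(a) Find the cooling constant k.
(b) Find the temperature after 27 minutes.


Newton's law: T(t) = T_a + (T₀ - T_a)e^(-kt).
(a) Use T(7) = 74: (74 - 22)/(100 - 22) = e^(-k·7), so k = -ln(0.667)/7 ≈ 0.0579.
(b) Apply k to t = 27: T(27) = 22 + (78)e^(-1.564) ≈ 38.3°C.


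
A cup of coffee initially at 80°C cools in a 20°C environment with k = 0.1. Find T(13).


Newton's law: dT/dt = -k(T - T_a) has solution T(t) = T_a + (T₀ - T_a)e^(-kt).
Plug in T_a = 20, T₀ = 80, k = 0.1, t = 13: T(13) = 20 + (60)e^(-1.30) ≈ 36.4°C.


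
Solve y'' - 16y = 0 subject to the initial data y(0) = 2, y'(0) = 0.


Characteristic roots of r² - 16 = 0 are 4, -4.
General solution y = c₁ e^(4x) + c₂ e^(-4x).
Apply y(0) = 2: c₁ + c₂ = 2. Apply y'(0) = 0: 4 c₁ - 4 c₂ = 0.
Solve: c₁ = 1, c₂ = 1.
Particular solution: y = e^(4x) + e^(-4x).


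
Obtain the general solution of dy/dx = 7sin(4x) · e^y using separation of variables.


Separate: e^(-y) dy = 7sin(4x) dx.
Integrate: -e^(-y) = -(7/4)cos(4x) + C₀.
Rearrange: e^(-y) = (7/4)cos(4x) + C.


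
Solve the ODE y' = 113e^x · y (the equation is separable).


Separate variables: dy/y = 113e^x dx.
Integrate: ln|y| = 113e^x + C₀.
Exponentiate: y = Ce^(113e^x).


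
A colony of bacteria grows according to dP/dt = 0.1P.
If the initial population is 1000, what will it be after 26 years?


The ODE dP/dt = 0.1P has solution P(t) = P(0)e^(0.1t).
Substitute P(0) = 1000 and t = 26: P(26) = 1000 e^(2.60) ≈ 13464.


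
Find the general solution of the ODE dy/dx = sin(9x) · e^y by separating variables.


Separate: e^(-y) dy = sin(9x) dx.
Integrate: -e^(-y) = -(1/9)cos(9x) + C₀.
Rearrange: e^(-y) = (1/9)cos(9x) + C.


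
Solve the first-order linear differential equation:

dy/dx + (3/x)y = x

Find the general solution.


P(x) = 3/x ⇒ μ = x^3.
(x^3 y)' = x^3·x^1 = x^4.
Integrate: x^3 y = x^5/(5) + C.
Solve for y: y = (1/5)x^2 + C/x^3.


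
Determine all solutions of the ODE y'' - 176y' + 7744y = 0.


Characteristic equation: r² - 176r + 7744 = 0, i.e. (r - 88)² = 0.
Repeated root r = 88; include an x factor for the second linearly independent solution.
General solution: y = (C₁ + C₂x)e^(88x).


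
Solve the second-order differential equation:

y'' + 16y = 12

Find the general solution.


Homogeneous part: r² + 16 = 0 ⇒ r = ±4i, so y_h = C₁cos(4x) + C₂sin(4x).
Try constant y_p = A; plug in: 16A = 12 ⇒ A = 3/4.
General solution: y = C₁cos(4x) + C₂sin(4x) + 3/4.


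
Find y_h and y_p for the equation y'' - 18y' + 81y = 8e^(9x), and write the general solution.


Characteristic polynomial (r - 9)² = 0; repeated root r = 9.
y_h = (C₁ + C₂x)e^(9x). Forcing matches the repeated root (resonance), so try y_p = Ax² e^(9x).
Substitute and solve for A: 2A = 8, so A = 4.
General solution: y = (C₁ + C₂x + 4x²)e^(9x).


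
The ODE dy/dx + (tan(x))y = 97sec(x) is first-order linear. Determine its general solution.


P(x) = tan(x) ⇒ μ = e^(∫tan(x)dx) = sec(x).
(sec(x) y)' = 97sec²(x) ⇒ sec(x) y = 97tan(x) + C.
Multiply by cos(x): y = 97sin(x) + C·cos(x).


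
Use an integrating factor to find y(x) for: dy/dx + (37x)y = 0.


P(x) = 37x ⇒ μ = e^((37/2)x²).
Q(x) = 0 so μ y is constant: y = Ce^(-(37/2)x²).


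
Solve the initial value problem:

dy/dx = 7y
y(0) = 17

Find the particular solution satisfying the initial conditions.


General solution of y' = 7y is y = Ce^(7x).
Apply y(0) = 17: C = 17.
Particular solution: y = 17e^(7x).


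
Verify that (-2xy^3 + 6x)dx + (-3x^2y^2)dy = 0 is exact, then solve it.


Check exactness: ∂M/∂y = -6xy^2 and ∂N/∂x = -6xy^2; equal, so the equation is exact.
Integrate M with respect to x (treating y as constant): ∫M dx = -x^2y^3 + 3x^2 + h(y).
Differentiate w.r.t. y and set equal to N: all terms match, so h'(y) = 0 and h is a constant absorbed into C.
General solution: -x^2y^3 + 3x^2 = C.


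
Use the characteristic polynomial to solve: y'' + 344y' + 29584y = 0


Characteristic equation: r² + 344r + 29584 = 0, i.e. (r + 172)² = 0.
Repeated root r = -172; include an x factor for the second linearly independent solution.
General solution: y = (C₁ + C₂x)e^(-172x).


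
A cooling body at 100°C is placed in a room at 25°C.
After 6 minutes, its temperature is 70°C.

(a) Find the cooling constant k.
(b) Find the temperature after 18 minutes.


Newton's law: T(t) = T_a + (T₀ - T_a)e^(-kt).
(a) Use T(6) = 70: (70 - 25)/(100 - 25) = e^(-k·6), so k = -ln(0.600)/6 ≈ 0.0851.
(b) Apply k to t = 18: T(18) = 25 + (75)e^(-1.532) ≈ 41.2°C.


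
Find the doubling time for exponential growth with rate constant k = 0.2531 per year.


Exponential growth: P(t) = P₀ e^(0.2531t). Set P(t)/P₀ = 2: e^(0.2531t) = 2.
Solve: t = ln(2)/0.2531 ≈ 2.74 years.


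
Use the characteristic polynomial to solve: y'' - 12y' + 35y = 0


Characteristic equation: r² - 12r + 35 = 0.
Factor: (r - 7)(r - 5) = 0 ⇒ r = 7, 5 (distinct real).
General solution: y = C₁e^(7x) + C₂e^(5x).


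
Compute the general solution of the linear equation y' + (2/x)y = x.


P(x) = 2/x ⇒ μ = x^2.
(x^2 y)' = x^2·x^1 = x^3.
Integrate: x^2 y = x^4/(4) + C.
Solve for y: y = (1/4)x^2 + C/x^2.


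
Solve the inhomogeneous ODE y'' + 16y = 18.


Homogeneous part: r² + 16 = 0 ⇒ r = ±4i, so y_h = C₁cos(4x) + C₂sin(4x).
Try constant y_p = A; plug in: 16A = 18 ⇒ A = 9/8.
General solution: y = C₁cos(4x) + C₂sin(4x) + 9/8.


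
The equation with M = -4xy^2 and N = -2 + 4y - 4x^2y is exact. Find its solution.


Check exactness: ∂M/∂y = -8xy and ∂N/∂x = -8xy; equal, so the equation is exact.
Integrate M with respect to x (treating y as constant): ∫M dx = -2x^2y^2 + h(y).
Differentiate w.r.t. y and set equal to N: the x-dependent terms already match, leaving h'(y) = -2 + 4y. Integrate: h(y) = -2y + 2y^2.
So F(x,y) = -2y + 2y^2 - 2x^2y^2.
General solution: -2y + 2y^2 - 2x^2y^2 = C.


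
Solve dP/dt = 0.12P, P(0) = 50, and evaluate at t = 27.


The ODE dP/dt = 0.12P has solution P(t) = P(0)e^(0.12t).
Substitute P(0) = 50 and t = 27: P(27) = 50 e^(3.24) ≈ 1277.


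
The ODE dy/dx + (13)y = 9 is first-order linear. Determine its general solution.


P(x) = 13, Q(x) = 9; integrating factor μ = e^(13x).
(μ y)' = 9e^(13x) ⇒ μ y = (9/13)e^(13x) + C.
Divide by μ: y = 9/13 + Ce^(-13x).


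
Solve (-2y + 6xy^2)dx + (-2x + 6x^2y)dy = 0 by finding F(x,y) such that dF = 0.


Check exactness: ∂M/∂y = -2 + 12xy and ∂N/∂x = -2 + 12xy; equal, so the equation is exact.
Integrate M with respect to x (treating y as constant): ∫M dx = -2xy + 3x^2y^2 + h(y).
Differentiate w.r.t. y and set equal to N: all terms match, so h'(y) = 0 and h is a constant absorbed into C.
General solution: -2xy + 3x^2y^2 = C.


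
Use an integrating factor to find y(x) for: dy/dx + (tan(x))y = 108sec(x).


P(x) = tan(x) ⇒ μ = e^(∫tan(x)dx) = sec(x).
(sec(x) y)' = 108sec²(x) ⇒ sec(x) y = 108tan(x) + C.
Multiply by cos(x): y = 108sin(x) + C·cos(x).


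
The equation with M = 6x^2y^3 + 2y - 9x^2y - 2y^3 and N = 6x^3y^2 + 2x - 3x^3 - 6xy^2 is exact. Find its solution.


Check exactness: ∂M/∂y = 18x^2y^2 + 2 - 9x^2 - 6y^2 and ∂N/∂x = 18x^2y^2 + 2 - 9x^2 - 6y^2; equal, so the equation is exact.
Integrate M with respect to x (treating y as constant): ∫M dx = 2x^3y^3 + 2xy - 3x^3y - 2xy^3 + h(y).
Differentiate w.r.t. y and set equal to N: all terms match, so h'(y) = 0 and h is a constant absorbed into C.
General solution: 2x^3y^3 + 2xy - 3x^3y - 2xy^3 = C.


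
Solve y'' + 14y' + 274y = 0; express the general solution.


Characteristic equation: r² + 14r + 274 = 0.
Discriminant is negative; roots r = -7 ± 15i (complex conjugate pair).
General solution uses e^(α x)(C₁ cos(β x) + C₂ sin(β x)): y = e^(-7x)(C₁cos(15x) + C₂sin(15x)).


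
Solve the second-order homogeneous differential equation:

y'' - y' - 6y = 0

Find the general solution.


Characteristic equation: r² - r - 6 = 0.
Factor: (r - 3)(r + 2) = 0 ⇒ r = 3, -2 (distinct real).
General solution: y = C₁e^(3x) + C₂e^(-2x).


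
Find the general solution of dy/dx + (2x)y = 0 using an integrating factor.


P(x) = 2x ⇒ μ = e^(x²).
Q(x) = 0 so μ y is constant: y = Ce^(-x²).


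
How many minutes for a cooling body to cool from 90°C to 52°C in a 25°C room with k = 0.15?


From T(t) = T_a + (T₀ - T_a)e^(-kt), set T(t) = 52:
(52 - 25) / (90 - 25) = e^(-0.15t), so t = -ln(0.415)/0.15 ≈ 5.9 minutes.


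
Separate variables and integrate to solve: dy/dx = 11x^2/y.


Separate variables: y dy = 11x^2 dx.
Integrate both sides: y²/2 = (11/3)x^3 + C₀.
Multiply by 2: y² = (22/3)x^3 + C.


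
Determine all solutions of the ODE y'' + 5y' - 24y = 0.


Characteristic equation: r² + 5r - 24 = 0.
Factor: (r - 3)(r + 8) = 0 ⇒ r = 3, -8 (distinct real).
General solution: y = C₁e^(3x) + C₂e^(-8x).


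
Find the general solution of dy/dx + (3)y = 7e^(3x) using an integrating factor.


P(x) = 3 ⇒ μ = e^(3x).
(μ y)' = 7e^(6x) ⇒ μ y = (7/6)e^(6x) + C.
Divide by μ: y = (7/6)e^(3x) + Ce^(-3x).


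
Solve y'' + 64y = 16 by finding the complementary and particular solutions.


Homogeneous part: r² + 64 = 0 ⇒ r = ±8i, so y_h = C₁cos(8x) + C₂sin(8x).
Try constant y_p = A; plug in: 64A = 16 ⇒ A = 1/4.
General solution: y = C₁cos(8x) + C₂sin(8x) + 1/4.


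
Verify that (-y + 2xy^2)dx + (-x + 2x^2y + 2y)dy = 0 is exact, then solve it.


Check exactness: ∂M/∂y = -1 + 4xy and ∂N/∂x = -1 + 4xy; equal, so the equation is exact.
Integrate M with respect to x (treating y as constant): ∫M dx = -xy + x^2y^2 + h(y).
Differentiate w.r.t. y and set equal to N: the x-dependent terms already match, leaving h'(y) = 2y. Integrate: h(y) = y^2.
So F(x,y) = -xy + x^2y^2 + y^2.
General solution: -xy + x^2y^2 + y^2 = C.


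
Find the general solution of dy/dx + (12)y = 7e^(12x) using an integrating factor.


P(x) = 12 ⇒ μ = e^(12x).
(μ y)' = 7e^(24x) ⇒ μ y = (7/24)e^(24x) + C.
Divide by μ: y = (7/24)e^(12x) + Ce^(-12x).


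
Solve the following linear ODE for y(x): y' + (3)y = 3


P(x) = 3, Q(x) = 3; integrating factor μ = e^(3x).
(μ y)' = 3e^(3x) ⇒ μ y = e^(3x) + C.
Divide by μ: y = 1 + Ce^(-3x).


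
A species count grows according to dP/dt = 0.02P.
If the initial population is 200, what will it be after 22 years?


The ODE dP/dt = 0.02P has solution P(t) = P(0)e^(0.02t).
Substitute P(0) = 200 and t = 22: P(22) = 200 e^(0.44) ≈ 311.


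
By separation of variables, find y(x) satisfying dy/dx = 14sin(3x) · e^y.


Separate: e^(-y) dy = 14sin(3x) dx.
Integrate: -e^(-y) = -(14/3)cos(3x) + C₀.
Rearrange: e^(-y) = (14/3)cos(3x) + C.


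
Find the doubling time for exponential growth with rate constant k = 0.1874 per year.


Exponential growth: P(t) = P₀ e^(0.1874t). Set P(t)/P₀ = 2: e^(0.1874t) = 2.
Solve: t = ln(2)/0.1874 ≈ 3.70 years.


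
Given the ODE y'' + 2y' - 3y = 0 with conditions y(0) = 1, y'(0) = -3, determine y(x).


Characteristic roots of r² + 2r - 3 = 0 are 1, -3.
General solution y = c₁ e^(x) + c₂ e^(-3x).
Apply y(0) = 1: c₁ + c₂ = 1. Apply y'(0) = -3: 1 c₁ - 3 c₂ = -3.
Solve: c₁ = 0, c₂ = 1.
Particular solution: y = 0e^(x) + e^(-3x).


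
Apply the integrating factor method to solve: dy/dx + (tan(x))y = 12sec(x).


P(x) = tan(x) ⇒ μ = e^(∫tan(x)dx) = sec(x).
(sec(x) y)' = 12sec²(x) ⇒ sec(x) y = 12tan(x) + C.
Multiply by cos(x): y = 12sin(x) + C·cos(x).


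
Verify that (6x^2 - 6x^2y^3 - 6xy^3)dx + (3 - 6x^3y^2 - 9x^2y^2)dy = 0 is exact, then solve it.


Check exactness: ∂M/∂y = -18x^2y^2 - 18xy^2 and ∂N/∂x = -18x^2y^2 - 18xy^2; equal, so the equation is exact.
Integrate M with respect to x (treating y as constant): ∫M dx = 2x^3 - 2x^3y^3 - 3x^2y^3 + h(y).
Differentiate w.r.t. y and set equal to N: the x-dependent terms already match, leaving h'(y) = 3. Integrate: h(y) = 3y.
So F(x,y) = 3y + 2x^3 - 2x^3y^3 - 3x^2y^3.
General solution: 3y + 2x^3 - 2x^3y^3 - 3x^2y^3 = C.


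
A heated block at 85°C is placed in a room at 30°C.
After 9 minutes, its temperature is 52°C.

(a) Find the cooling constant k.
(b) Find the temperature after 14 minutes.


Newton's law: T(t) = T_a + (T₀ - T_a)e^(-kt).
(a) Use T(9) = 52: (52 - 30)/(85 - 30) = e^(-k·9), so k = -ln(0.400)/9 ≈ 0.1018.
(b) Apply k to t = 14: T(14) = 30 + (55)e^(-1.425) ≈ 43.2°C.


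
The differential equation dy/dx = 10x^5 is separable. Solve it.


Integrate both sides with respect to x: y = ∫ 10x^5 dx = (5/3)x^6 + C.


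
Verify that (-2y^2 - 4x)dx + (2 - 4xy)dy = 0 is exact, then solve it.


Check exactness: ∂M/∂y = -4y and ∂N/∂x = -4y; equal, so the equation is exact.
Integrate M with respect to x (treating y as constant): ∫M dx = -2xy^2 - 2x^2 + h(y).
Differentiate w.r.t. y and set equal to N: the x-dependent terms already match, leaving h'(y) = 2. Integrate: h(y) = 2y.
So F(x,y) = 2y - 2xy^2 - 2x^2.
General solution: 2y - 2xy^2 - 2x^2 = C.


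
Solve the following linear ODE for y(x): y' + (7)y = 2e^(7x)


P(x) = 7 ⇒ μ = e^(7x).
(μ y)' = 2e^(14x) ⇒ μ y = (2/14)e^(14x) + C.
Divide by μ: y = (1/7)e^(7x) + Ce^(-7x).


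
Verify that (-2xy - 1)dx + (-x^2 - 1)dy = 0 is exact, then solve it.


Check exactness: ∂M/∂y = -2x and ∂N/∂x = -2x; equal, so the equation is exact.
Integrate M with respect to x (treating y as constant): ∫M dx = -x^2y - x + h(y).
Differentiate w.r.t. y and set equal to N: the x-dependent terms already match, leaving h'(y) = -1. Integrate: h(y) = -y.
So F(x,y) = -x^2y - y - x.
General solution: -x^2y - y - x = C.


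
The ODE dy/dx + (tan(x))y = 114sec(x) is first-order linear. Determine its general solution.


P(x) = tan(x) ⇒ μ = e^(∫tan(x)dx) = sec(x).
(sec(x) y)' = 114sec²(x) ⇒ sec(x) y = 114tan(x) + C.
Multiply by cos(x): y = 114sin(x) + C·cos(x).


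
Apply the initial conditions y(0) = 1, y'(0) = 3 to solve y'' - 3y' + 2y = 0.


Characteristic roots of r² - 3r + 2 = 0 are 1, 2.
General solution y = c₁ e^(x) + c₂ e^(2x).
Apply y(0) = 1: c₁ + c₂ = 1. Apply y'(0) = 3: 1 c₁ + 2 c₂ = 3.
Solve: c₁ = -1, c₂ = 2.
Particular solution: y = -e^(x) + 2e^(2x).


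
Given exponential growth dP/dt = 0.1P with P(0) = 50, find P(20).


The ODE dP/dt = 0.1P has solution P(t) = P(0)e^(0.1t).
Substitute P(0) = 50 and t = 20: P(20) = 50 e^(2.00) ≈ 369.


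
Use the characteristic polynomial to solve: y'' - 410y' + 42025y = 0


Characteristic equation: r² - 410r + 42025 = 0, i.e. (r - 205)² = 0.
Repeated root r = 205; include an x factor for the second linearly independent solution.
General solution: y = (C₁ + C₂x)e^(205x).


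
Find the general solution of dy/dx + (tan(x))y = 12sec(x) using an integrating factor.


P(x) = tan(x) ⇒ μ = e^(∫tan(x)dx) = sec(x).
(sec(x) y)' = 12sec²(x) ⇒ sec(x) y = 12tan(x) + C.
Multiply by cos(x): y = 12sin(x) + C·cos(x).


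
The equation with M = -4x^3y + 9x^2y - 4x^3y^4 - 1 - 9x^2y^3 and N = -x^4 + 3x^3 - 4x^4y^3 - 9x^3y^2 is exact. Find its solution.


Check exactness: ∂M/∂y = -4x^3 + 9x^2 - 16x^3y^3 - 27x^2y^2 and ∂N/∂x = -4x^3 + 9x^2 - 16x^3y^3 - 27x^2y^2; equal, so the equation is exact.
Integrate M with respect to x (treating y as constant): ∫M dx = -x^4y + 3x^3y - x^4y^4 - x - 3x^3y^3 + h(y).
Differentiate w.r.t. y and set equal to N: all terms match, so h'(y) = 0 and h is a constant absorbed into C.
General solution: -x^4y + 3x^3y - x^4y^4 - x - 3x^3y^3 = C.


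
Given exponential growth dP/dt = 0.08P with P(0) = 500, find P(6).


The ODE dP/dt = 0.08P has solution P(t) = P(0)e^(0.08t).
Substitute P(0) = 500 and t = 6: P(6) = 500 e^(0.48) ≈ 808.


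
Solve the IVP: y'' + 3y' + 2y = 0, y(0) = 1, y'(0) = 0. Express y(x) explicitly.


Characteristic roots of r² + 3r + 2 = 0 are -2, -1.
General solution y = c₁ e^(-2x) + c₂ e^(-x).
Apply y(0) = 1: c₁ + c₂ = 1. Apply y'(0) = 0: -2 c₁ - 1 c₂ = 0.
Solve: c₁ = -1, c₂ = 2.
Particular solution: y = -e^(-2x) + 2e^(-x).


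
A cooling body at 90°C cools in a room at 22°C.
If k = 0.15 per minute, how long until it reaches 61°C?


From T(t) = T_a + (T₀ - T_a)e^(-kt), set T(t) = 61:
(61 - 22) / (90 - 22) = e^(-0.15t), so t = -ln(0.574)/0.15 ≈ 3.7 minutes.


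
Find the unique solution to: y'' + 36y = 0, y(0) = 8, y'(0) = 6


Characteristic roots of r² + 36 = 0 are ±6i, so y = C₁cos(6x) + C₂sin(6x).
Apply y(0) = 8: C₁ = 8. Differentiate and apply y'(0) = 6: 6·C₂ = 6, so C₂ = 1.
Particular solution: y = 8cos(6x) + sin(6x).


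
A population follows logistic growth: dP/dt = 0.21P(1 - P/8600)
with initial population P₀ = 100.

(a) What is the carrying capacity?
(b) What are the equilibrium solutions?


Logistic ODE dP/dt = 0.21P(1 - P/8600) has equilibria where dP/dt = 0, i.e. P = 0 or P = 8600.
The coefficient (1 - P/K) = 0 when P = K, identifying K = 8600 as the carrying capacity.
(a) K = 8600; (b) equilibria P = 0 and P = 8600.


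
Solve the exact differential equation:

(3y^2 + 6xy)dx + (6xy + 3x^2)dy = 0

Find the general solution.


Check exactness: ∂M/∂y = 6y + 6x and ∂N/∂x = 6y + 6x; equal, so the equation is exact.
Integrate M with respect to x (treating y as constant): ∫M dx = 3xy^2 + 3x^2y + h(y).
Differentiate w.r.t. y and set equal to N: all terms match, so h'(y) = 0 and h is a constant absorbed into C.
General solution: 3xy^2 + 3x^2y = C.


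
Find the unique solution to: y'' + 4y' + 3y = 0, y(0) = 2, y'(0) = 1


Characteristic roots of r² + 4r + 3 = 0 are -1, -3.
General solution y = c₁ e^(-x) + c₂ e^(-3x).
Apply y(0) = 2: c₁ + c₂ = 2. Apply y'(0) = 1: -1 c₁ - 3 c₂ = 1.
Solve: c₁ = 7/2, c₂ = -3/2.
Particular solution: y = (7/2)e^(-x) - (3/2)e^(-3x).


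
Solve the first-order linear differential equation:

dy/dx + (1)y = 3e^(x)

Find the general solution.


P(x) = 1 ⇒ μ = e^(x).
(μ y)' = 3e^(2x) ⇒ μ y = (3/2)e^(2x) + C.
Divide by μ: y = (3/2)e^(x) + Ce^(-x).


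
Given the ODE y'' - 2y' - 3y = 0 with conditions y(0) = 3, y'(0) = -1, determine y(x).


Characteristic roots of r² - 2r - 3 = 0 are -1, 3.
General solution y = c₁ e^(-x) + c₂ e^(3x).
Apply y(0) = 3: c₁ + c₂ = 3. Apply y'(0) = -1: -1 c₁ + 3 c₂ = -1.
Solve: c₁ = 5/2, c₂ = 1/2.
Particular solution: y = (5/2)e^(-x) + (1/2)e^(3x).


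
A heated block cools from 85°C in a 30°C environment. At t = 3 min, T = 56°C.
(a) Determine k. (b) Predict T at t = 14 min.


Newton's law: T(t) = T_a + (T₀ - T_a)e^(-kt).
(a) Use T(3) = 56: (56 - 30)/(85 - 30) = e^(-k·3), so k = -ln(0.473)/3 ≈ 0.2497.
(b) Apply k to t = 14: T(14) = 30 + (55)e^(-3.496) ≈ 31.7°C.


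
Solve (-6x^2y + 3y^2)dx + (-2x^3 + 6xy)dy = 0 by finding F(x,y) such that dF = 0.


Check exactness: ∂M/∂y = -6x^2 + 6y and ∂N/∂x = -6x^2 + 6y; equal, so the equation is exact.
Integrate M with respect to x (treating y as constant): ∫M dx = -2x^3y + 3xy^2 + h(y).
Differentiate w.r.t. y and set equal to N: all terms match, so h'(y) = 0 and h is a constant absorbed into C.
General solution: -2x^3y + 3xy^2 = C.


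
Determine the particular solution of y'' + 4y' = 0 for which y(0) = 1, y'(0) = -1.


Characteristic roots of r² + 4r = 0 are 0, -4.
General solution y = c₁ + c₂ e^(-4x).
Apply y(0) = 1: c₁ + c₂ = 1. Apply y'(0) = -1: 0 c₁ - 4 c₂ = -1.
Solve: c₁ = 3/4, c₂ = 1/4.
Particular solution: y = 3/4 + (1/4)e^(-4x).


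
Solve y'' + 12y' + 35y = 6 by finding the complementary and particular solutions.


Characteristic roots of r² + 12r + 35 = 0 are -5, -7.
y_h = C₁e^(-5x) + C₂e^(-7x).
Constant forcing; try y_p = A. Then 35A = 6 ⇒ A = 6/35.
General solution: y = C₁e^(-5x) + C₂e^(-7x) + 6/35.


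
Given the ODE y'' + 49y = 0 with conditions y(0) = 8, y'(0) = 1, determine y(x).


Characteristic roots of r² + 49 = 0 are ±7i, so y = C₁cos(7x) + C₂sin(7x).
Apply y(0) = 8: C₁ = 8. Differentiate and apply y'(0) = 1: 7·C₂ = 1, so C₂ = 1/7.
Particular solution: y = 8cos(7x) + (1/7)sin(7x).


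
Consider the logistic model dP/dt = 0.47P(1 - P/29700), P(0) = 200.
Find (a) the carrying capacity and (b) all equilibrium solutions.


Logistic ODE dP/dt = 0.47P(1 - P/29700) has equilibria where dP/dt = 0, i.e. P = 0 or P = 29700.
The coefficient (1 - P/K) = 0 when P = K, identifying K = 29700 as the carrying capacity.
(a) K = 29700; (b) equilibria P = 0 and P = 29700.


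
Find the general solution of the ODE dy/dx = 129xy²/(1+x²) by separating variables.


Separate: dy/y² = 129x/(1+x²) dx.
Integrate LHS: ∫ dy/y² = -1/y.
Integrate RHS via u = 1+x²: (129/2)ln(1+x²) + C.
Result: -1/y = (129/2)ln(1+x²) + C.


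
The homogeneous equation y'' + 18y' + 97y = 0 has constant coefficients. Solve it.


Characteristic equation: r² + 18r + 97 = 0.
Discriminant is negative; roots r = -9 ± 4i (complex conjugate pair).
General solution uses e^(α x)(C₁ cos(β x) + C₂ sin(β x)): y = e^(-9x)(C₁cos(4x) + C₂sin(4x)).


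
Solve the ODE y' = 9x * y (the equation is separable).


Separate variables: dy/y = 9x dx.
Integrate: ln|y| = (9/2)x^2 + C₀.
Exponentiate: y = Ce^((9/2)x^2).


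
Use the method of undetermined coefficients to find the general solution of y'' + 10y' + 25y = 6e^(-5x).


Characteristic polynomial (r + 5)² = 0; repeated root r = -5.
y_h = (C₁ + C₂x)e^(-5x). Forcing matches the repeated root (resonance), so try y_p = Ax² e^(-5x).
Substitute and solve for A: 2A = 6, so A = 3.
General solution: y = (C₁ + C₂x + 3x²)e^(-5x).


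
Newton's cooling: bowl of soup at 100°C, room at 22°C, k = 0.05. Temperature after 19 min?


Newton's law: dT/dt = -k(T - T_a) has solution T(t) = T_a + (T₀ - T_a)e^(-kt).
Plug in T_a = 22, T₀ = 100, k = 0.05, t = 19: T(19) = 22 + (78)e^(-0.95) ≈ 52.2°C.


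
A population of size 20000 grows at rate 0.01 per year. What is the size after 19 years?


The ODE dP/dt = 0.01P has solution P(t) = P(0)e^(0.01t).
Substitute P(0) = 20000 and t = 19: P(19) = 20000 e^(0.19) ≈ 24185.


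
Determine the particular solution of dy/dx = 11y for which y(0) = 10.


General solution of y' = 11y is y = Ce^(11x).
Apply y(0) = 10: C = 10.
Particular solution: y = 10e^(11x).


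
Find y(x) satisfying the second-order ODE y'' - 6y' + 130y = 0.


Characteristic equation: r² - 6r + 130 = 0.
Discriminant is negative; roots r = 3 ± 11i (complex conjugate pair).
General solution uses e^(α x)(C₁ cos(β x) + C₂ sin(β x)): y = e^(3x)(C₁cos(11x) + C₂sin(11x)).
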